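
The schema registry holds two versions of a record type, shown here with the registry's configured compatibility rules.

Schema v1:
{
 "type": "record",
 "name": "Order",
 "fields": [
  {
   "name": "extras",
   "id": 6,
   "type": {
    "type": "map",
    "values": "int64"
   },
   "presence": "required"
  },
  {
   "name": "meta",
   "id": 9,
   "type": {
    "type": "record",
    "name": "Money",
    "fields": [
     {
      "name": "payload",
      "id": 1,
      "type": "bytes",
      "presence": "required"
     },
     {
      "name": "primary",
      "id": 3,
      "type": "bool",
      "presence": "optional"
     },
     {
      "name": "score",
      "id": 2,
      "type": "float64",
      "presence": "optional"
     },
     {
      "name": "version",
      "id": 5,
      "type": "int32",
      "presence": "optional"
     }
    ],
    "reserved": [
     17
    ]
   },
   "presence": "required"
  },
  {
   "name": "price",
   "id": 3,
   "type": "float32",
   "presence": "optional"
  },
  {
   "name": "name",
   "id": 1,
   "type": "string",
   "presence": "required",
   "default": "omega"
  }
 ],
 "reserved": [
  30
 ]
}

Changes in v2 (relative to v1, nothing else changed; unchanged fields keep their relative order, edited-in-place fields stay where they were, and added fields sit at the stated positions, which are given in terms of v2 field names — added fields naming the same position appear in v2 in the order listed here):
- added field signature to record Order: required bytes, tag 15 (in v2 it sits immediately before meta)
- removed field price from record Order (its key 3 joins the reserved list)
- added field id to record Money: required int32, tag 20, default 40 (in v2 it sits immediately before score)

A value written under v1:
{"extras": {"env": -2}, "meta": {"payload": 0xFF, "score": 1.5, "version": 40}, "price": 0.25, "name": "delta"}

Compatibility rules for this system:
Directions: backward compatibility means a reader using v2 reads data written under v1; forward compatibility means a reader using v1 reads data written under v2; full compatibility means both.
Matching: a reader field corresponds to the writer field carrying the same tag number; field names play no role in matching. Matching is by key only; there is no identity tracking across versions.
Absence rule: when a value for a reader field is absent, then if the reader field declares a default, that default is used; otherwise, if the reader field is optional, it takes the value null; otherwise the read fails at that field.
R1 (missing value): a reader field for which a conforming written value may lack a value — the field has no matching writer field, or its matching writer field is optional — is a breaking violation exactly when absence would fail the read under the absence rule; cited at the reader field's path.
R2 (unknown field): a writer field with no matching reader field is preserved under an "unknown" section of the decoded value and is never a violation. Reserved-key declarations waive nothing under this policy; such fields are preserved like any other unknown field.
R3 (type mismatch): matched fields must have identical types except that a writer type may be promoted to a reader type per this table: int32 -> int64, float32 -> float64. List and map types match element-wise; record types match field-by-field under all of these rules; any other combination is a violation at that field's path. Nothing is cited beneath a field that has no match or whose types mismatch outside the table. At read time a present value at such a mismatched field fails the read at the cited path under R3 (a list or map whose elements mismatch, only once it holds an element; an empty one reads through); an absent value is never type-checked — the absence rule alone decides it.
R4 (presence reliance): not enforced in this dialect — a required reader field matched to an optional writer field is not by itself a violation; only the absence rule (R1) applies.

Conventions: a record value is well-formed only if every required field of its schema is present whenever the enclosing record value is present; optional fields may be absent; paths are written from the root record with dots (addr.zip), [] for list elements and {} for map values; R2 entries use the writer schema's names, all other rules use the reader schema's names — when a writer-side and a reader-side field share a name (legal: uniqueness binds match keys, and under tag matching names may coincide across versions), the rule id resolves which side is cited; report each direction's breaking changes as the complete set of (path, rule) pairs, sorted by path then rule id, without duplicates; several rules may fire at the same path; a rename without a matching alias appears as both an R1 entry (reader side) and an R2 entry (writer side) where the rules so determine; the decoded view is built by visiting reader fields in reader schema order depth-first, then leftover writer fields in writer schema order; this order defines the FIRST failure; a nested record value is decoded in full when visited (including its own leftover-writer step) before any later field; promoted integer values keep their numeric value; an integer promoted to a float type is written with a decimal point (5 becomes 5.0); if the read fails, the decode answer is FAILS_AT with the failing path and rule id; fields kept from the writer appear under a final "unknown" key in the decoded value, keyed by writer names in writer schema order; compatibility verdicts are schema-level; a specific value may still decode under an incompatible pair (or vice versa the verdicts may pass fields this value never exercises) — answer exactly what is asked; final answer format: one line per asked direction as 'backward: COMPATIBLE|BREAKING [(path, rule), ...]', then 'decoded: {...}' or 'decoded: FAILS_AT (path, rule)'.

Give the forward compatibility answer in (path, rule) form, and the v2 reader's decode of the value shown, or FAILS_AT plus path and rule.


forward: COMPATIBLE []; decoded: FAILS_AT (signature, R1)

arrows below run writer -> reader for Order
forward for Order (reader v1, writer v2):
  map<string, int64> -> map<string, int64>, writer required: extras aligns to extras
  Money -> Money, writer required: meta aligns to meta
  price: no writer-side match
  string -> string, writer required: name aligns to name
  writer signature: unknown to reader
  bytes -> bytes, writer required: meta.payload aligns to meta.payload
  bool -> bool, writer optional: meta.primary aligns to meta.primary
  float64 -> float64, writer optional: meta.score aligns to meta.score
  int32 -> int32, writer optional: meta.version aligns to meta.version
  writer meta.id: unknown to reader
  nothing fires on Order: forward is COMPATIBLE
decode walk for Order under reader schema v2:
  extras := {"env": -2}
  read fails at signature under R1 (no fill)
  => FAILS_AT (signature, R1)
the rest of the Order diff is inert for this question:
  added field id to record Money: required int32, tag 20, default 40 (in v2 it sits immediately before score) -> no rule fires on it in Order's dialect; the asked verdict holds
  removed field price from record Order (its key 3 joins the reserved list) -> no rule fires on it in Order's dialect; the asked verdict holds


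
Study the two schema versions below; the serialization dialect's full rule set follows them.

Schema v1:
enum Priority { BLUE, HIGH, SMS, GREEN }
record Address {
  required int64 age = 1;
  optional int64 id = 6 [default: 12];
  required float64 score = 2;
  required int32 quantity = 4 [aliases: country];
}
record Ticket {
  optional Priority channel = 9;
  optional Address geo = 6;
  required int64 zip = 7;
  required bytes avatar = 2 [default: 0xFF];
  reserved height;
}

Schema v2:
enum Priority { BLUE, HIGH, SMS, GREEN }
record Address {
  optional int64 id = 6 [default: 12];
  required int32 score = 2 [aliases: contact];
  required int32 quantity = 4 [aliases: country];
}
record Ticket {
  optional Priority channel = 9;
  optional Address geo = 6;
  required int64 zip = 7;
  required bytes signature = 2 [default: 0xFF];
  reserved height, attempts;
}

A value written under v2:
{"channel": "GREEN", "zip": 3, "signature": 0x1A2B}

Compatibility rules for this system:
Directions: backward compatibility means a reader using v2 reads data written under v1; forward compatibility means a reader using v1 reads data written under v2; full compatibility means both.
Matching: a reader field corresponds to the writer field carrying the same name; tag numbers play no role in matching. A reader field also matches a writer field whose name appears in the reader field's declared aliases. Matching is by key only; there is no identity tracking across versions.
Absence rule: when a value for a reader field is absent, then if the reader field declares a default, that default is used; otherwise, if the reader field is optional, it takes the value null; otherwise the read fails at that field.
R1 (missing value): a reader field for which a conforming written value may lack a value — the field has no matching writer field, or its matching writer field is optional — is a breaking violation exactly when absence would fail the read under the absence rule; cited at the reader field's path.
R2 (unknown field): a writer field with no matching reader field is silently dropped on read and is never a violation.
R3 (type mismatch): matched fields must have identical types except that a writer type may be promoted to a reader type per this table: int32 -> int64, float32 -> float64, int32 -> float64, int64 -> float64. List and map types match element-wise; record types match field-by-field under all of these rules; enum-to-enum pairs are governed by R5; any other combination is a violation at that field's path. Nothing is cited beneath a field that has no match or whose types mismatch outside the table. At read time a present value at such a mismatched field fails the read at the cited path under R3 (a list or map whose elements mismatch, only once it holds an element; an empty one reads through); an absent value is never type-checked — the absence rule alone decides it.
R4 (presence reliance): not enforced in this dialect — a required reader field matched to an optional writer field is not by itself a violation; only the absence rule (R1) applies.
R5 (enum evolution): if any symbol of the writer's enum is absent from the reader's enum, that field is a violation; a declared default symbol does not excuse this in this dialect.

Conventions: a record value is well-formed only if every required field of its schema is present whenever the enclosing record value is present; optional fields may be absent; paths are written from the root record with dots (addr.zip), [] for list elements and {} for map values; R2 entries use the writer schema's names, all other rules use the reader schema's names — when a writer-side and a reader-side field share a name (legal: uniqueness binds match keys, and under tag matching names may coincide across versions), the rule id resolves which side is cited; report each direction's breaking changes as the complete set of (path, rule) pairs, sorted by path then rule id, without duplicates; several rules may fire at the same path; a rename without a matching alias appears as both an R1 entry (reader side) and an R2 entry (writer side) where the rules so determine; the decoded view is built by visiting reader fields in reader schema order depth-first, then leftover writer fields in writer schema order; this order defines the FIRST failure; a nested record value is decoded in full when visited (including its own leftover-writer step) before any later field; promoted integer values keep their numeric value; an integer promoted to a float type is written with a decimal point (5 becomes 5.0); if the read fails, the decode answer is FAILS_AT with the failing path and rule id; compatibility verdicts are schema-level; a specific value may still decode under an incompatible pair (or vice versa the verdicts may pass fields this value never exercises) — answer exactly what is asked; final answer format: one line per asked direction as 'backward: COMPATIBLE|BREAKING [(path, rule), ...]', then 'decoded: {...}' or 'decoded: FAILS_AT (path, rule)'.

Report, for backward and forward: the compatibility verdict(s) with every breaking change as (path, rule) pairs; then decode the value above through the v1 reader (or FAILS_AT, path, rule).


each type pair in Ticket: writer, then reader
checking backward for Ticket: reader v2 against writer v1:
  Priority -> Priority, writer optional: channel aligns to channel
  Address -> Address, writer optional: geo aligns to geo
  int64 -> int64, writer required: zip aligns to zip
  signature: no writer match
  avatar (writer side), unknown to reader
  int64 -> int64, writer optional: geo.id aligns to geo.id
  float64 -> int32, writer required: geo.score aligns to geo.score
  int32 -> int32, writer required: geo.quantity aligns to geo.quantity
  geo.age (writer side), unknown to reader
  R3 fires at geo.score
  => backward: BREAKING (1)
checking forward for Ticket: reader v1 against writer v2:
  Priority -> Priority, writer optional: channel aligns to channel
  Address -> Address, writer optional: geo aligns to geo
  int64 -> int64, writer required: zip aligns to zip
  avatar: no writer match
  signature (writer side), unknown to reader
  geo.age: no writer match
  int64 -> int64, writer optional: geo.id aligns to geo.id
  int32 -> float64, writer required: geo.score aligns to geo.score
  int32 -> int32, writer required: geo.quantity aligns to geo.quantity
  R1 fires at geo.age
  => forward: BREAKING (1)
decode walk for Ticket under reader schema v1:
  channel := "GREEN"
  geo := null (not supplied -> null)
  zip := 3
  avatar := 0xFF (no value, default fills)
  writer signature: unmatched, discarded
  => decoded: {"channel": "GREEN", "geo": null, "zip": 3, "avatar": 0xFF}

backward: BREAKING [(geo.score, R3)]; forward: BREAKING [(geo.age, R1)]; decoded: {"channel": "GREEN", "geo": null, "zip": 3, "avatar": 0xFF}


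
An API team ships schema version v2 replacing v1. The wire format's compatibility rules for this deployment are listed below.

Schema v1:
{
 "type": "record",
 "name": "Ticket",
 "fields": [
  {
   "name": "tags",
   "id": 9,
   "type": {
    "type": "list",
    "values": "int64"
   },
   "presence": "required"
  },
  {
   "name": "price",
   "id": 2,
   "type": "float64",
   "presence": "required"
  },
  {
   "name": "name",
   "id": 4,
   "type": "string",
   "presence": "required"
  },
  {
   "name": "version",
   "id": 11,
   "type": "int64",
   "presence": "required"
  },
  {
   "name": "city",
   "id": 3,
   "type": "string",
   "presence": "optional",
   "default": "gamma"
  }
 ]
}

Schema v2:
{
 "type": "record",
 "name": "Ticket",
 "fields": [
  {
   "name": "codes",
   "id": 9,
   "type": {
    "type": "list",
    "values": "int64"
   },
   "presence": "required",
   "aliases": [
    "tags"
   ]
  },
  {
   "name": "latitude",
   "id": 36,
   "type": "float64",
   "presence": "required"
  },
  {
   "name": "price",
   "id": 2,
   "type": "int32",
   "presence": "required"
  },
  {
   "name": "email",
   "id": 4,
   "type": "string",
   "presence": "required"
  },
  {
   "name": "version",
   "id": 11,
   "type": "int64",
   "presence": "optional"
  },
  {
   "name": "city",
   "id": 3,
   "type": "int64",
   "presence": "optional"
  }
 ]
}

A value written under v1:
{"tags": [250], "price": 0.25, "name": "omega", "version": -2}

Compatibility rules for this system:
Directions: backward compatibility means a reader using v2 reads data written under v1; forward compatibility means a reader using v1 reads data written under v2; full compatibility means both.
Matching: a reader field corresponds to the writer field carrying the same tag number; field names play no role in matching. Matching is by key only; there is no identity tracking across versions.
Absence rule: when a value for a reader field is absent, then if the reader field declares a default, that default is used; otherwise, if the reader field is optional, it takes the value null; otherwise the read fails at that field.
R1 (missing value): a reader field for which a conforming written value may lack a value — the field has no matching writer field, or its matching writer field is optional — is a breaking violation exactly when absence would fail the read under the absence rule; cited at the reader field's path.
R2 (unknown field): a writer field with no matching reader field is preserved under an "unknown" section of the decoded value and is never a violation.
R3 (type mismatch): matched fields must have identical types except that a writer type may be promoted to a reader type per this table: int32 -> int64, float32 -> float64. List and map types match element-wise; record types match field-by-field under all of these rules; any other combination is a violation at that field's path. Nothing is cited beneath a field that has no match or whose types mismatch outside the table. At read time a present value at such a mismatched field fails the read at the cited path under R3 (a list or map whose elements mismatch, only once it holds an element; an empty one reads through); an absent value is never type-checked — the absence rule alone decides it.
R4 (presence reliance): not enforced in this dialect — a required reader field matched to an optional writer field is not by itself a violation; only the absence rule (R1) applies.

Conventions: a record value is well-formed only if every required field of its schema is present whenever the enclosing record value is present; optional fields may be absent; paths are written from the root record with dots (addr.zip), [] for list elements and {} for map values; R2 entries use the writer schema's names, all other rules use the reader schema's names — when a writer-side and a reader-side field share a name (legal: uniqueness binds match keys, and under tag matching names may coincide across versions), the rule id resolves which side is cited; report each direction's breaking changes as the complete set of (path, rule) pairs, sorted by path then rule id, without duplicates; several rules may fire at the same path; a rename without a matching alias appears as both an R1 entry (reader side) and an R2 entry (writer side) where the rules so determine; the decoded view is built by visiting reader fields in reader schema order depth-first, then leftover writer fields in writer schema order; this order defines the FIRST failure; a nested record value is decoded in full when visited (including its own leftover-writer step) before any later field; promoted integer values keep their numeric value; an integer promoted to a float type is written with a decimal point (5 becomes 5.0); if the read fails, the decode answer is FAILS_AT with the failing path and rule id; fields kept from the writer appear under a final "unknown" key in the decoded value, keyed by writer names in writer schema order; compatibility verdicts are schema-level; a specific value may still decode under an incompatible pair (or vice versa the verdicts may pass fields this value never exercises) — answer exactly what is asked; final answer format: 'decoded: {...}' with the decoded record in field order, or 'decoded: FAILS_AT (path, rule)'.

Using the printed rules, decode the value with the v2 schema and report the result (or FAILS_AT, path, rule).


the writer's type comes first in each Ticket pair
migrating the Ticket value to v2:
  codes := [250] (from writer tags)
  read fails at latitude under R1 (no fill)
  => FAILS_AT (latitude, R1)
checking off the Ticket differences that do not matter here:
  field price in record Ticket: type float64 changed to int32 -> a verdict-level change on Ticket — the shown value reads the same
  renamed field name to email in record Ticket -> triggers nothing under the printed rules; the Ticket answer is the same either way
  field version in record Ticket: required changed to optional -> a verdict-level change on Ticket — the shown value reads the same
  field city in record Ticket: type string changed to int64 (its default is dropped) -> a verdict-level change on Ticket — the shown value reads the same
  renamed field tags to codes in record Ticket (alias tags declared on the renamed field) -> triggers nothing under the printed rules; the Ticket answer is the same either way

decoded: FAILS_AT (latitude, R1)


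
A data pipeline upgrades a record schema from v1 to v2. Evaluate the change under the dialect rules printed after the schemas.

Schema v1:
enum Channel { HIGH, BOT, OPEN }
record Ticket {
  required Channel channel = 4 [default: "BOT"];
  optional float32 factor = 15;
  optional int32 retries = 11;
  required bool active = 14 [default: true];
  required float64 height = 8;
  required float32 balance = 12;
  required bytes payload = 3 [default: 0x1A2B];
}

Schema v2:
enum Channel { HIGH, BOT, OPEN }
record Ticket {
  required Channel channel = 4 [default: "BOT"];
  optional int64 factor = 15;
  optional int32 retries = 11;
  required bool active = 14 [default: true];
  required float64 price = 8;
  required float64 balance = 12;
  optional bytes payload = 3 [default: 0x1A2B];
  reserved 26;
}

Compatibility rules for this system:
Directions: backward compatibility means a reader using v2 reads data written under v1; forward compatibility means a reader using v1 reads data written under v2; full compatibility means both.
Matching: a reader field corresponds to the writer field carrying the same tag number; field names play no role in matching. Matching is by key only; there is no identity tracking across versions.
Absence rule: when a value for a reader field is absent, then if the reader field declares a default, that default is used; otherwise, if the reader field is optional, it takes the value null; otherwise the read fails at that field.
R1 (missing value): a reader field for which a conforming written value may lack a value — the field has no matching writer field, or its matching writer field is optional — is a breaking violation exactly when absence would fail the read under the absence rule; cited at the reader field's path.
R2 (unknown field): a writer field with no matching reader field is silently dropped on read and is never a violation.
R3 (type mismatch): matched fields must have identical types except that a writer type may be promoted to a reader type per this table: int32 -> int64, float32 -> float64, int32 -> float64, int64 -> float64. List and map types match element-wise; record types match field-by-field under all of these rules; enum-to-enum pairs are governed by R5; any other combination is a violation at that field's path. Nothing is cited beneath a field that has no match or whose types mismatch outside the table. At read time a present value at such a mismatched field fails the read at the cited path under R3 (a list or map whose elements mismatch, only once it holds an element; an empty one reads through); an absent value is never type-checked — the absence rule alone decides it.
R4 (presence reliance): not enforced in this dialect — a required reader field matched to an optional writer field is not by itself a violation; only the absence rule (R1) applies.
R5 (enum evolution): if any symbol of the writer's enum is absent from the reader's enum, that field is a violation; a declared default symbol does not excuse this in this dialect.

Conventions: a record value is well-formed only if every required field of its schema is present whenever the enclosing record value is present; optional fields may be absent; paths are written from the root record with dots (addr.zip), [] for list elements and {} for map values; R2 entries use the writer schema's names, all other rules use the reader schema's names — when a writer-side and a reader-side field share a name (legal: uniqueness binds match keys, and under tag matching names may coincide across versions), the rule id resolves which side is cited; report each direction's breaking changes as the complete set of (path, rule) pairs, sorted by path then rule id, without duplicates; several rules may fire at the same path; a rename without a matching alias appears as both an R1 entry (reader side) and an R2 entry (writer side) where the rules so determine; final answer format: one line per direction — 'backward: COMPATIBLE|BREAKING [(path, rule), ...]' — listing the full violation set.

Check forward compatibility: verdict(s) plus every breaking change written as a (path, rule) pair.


forward: BREAKING [(balance, R3), (factor, R3)]

arrows below run writer -> reader for Ticket
forward on Ticket — v1 reading data written by v2:
  Channel -> Channel, writer required: channel aligns to channel
  int64 -> float32, writer optional: factor aligns to factor
  int32 -> int32, writer optional: retries aligns to retries
  bool -> bool, writer required: active aligns to active
  float64 -> float64, writer required: height aligns to price
  float64 -> float32, writer required: balance aligns to balance
  bytes -> bytes, writer optional: payload aligns to payload
  breaking: (balance, R3)
  breaking: (factor, R3)
  forward on Ticket therefore BREAKING (2)
diffs on Ticket not affecting the asked answer:
  field payload in record Ticket: required changed to optional -> fires no rule on Ticket, leaving the asked answer as it is
  renamed field height to price in record Ticket -> fires no rule on Ticket, leaving the asked answer as it is


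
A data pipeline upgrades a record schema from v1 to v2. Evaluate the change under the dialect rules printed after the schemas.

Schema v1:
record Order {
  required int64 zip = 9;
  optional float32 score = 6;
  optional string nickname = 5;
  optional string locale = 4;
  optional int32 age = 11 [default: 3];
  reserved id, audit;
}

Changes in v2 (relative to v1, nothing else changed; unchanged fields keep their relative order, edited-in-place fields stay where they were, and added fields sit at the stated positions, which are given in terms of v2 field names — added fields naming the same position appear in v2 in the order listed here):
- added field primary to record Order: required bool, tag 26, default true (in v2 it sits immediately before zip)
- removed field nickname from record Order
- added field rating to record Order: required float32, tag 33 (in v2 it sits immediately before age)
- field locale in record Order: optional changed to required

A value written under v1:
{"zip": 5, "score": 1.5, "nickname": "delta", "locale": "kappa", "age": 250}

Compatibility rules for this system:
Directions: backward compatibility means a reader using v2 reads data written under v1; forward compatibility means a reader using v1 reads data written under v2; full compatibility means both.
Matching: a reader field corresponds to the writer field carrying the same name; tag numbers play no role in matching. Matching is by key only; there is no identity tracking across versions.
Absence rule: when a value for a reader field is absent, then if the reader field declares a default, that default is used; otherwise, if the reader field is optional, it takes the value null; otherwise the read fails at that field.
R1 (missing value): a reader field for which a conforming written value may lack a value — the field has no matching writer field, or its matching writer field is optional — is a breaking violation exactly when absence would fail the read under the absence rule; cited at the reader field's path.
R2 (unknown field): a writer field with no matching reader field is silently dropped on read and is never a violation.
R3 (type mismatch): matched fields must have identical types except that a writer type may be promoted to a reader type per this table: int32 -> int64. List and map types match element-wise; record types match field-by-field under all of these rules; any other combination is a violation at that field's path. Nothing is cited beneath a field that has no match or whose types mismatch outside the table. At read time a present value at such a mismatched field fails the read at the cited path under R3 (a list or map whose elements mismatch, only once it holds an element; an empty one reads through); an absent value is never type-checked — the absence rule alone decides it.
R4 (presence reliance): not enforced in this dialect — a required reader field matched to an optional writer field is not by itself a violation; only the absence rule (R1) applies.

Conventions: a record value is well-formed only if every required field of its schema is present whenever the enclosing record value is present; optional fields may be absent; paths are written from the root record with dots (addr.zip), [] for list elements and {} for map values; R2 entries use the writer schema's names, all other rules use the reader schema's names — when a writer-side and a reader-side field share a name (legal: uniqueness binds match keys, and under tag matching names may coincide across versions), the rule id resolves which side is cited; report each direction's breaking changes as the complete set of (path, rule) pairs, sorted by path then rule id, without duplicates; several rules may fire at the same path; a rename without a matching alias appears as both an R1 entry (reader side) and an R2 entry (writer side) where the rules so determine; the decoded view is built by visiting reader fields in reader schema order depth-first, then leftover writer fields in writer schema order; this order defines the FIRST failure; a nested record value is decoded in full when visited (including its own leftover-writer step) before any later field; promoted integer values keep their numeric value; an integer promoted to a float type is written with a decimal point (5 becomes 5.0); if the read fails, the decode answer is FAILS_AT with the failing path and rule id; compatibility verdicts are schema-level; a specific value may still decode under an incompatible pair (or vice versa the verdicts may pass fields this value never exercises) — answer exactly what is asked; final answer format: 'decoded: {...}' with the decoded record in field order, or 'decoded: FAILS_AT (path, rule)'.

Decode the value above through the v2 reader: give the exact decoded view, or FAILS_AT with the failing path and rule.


arrows below run writer -> reader for Order
decode walk for Order under reader schema v2:
  primary := true (no value, default fills)
  zip := 5
  score := 1.5
  locale := "kappa"
  read fails at rating under R1 (no fill)
  => FAILS_AT (rating, R1)
remaining Order differences; none change what is asked:
  added field primary to record Order: required bool, tag 26, default true (in v2 it sits immediately before zip) -> no rule fires on it and the decoded Order view is identical with or without it
  removed field nickname from record Order -> no rule fires on it and the decoded Order view is identical with or without it
  field locale in record Order: optional changed to required -> matters for Order compatibility verdicts, not for this value's decode

decoded: FAILS_AT (rating, R1)


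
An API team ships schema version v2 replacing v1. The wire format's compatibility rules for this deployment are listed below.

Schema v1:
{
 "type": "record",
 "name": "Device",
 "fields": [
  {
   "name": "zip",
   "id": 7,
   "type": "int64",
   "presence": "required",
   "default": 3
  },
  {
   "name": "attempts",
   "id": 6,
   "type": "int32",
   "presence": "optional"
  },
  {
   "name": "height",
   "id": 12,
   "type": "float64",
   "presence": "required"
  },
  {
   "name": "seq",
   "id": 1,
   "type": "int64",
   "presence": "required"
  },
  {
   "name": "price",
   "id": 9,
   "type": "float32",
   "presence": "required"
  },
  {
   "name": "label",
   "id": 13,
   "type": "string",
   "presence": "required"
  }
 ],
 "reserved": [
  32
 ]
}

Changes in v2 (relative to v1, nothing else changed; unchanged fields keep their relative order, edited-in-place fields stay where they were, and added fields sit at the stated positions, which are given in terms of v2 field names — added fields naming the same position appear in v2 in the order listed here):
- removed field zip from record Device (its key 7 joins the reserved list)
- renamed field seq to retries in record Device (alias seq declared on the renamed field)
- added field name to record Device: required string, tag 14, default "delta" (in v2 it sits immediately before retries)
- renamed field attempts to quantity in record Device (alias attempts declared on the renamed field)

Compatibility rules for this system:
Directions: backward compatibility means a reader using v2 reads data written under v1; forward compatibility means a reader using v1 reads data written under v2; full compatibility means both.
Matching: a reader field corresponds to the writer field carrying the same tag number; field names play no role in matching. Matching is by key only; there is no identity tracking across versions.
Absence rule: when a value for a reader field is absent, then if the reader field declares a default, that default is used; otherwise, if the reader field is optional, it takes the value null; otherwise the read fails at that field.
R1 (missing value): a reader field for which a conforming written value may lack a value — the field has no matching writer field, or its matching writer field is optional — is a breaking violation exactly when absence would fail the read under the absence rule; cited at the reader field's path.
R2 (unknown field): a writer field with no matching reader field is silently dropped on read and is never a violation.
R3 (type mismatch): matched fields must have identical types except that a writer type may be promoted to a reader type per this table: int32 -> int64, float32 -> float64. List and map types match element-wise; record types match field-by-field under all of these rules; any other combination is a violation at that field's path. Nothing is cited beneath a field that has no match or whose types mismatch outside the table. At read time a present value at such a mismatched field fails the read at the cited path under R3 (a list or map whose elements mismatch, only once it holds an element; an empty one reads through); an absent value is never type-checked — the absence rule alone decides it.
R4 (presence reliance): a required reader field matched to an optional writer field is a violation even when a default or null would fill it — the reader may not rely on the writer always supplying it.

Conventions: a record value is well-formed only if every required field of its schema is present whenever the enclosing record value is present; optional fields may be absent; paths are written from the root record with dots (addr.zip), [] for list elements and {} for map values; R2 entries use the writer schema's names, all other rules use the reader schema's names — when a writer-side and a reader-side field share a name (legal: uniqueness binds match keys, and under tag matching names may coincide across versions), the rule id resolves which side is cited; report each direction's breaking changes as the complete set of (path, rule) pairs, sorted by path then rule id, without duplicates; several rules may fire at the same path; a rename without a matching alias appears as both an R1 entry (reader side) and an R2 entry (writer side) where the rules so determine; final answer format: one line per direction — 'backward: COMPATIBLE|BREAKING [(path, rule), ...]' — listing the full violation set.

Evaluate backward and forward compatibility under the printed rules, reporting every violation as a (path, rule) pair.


backward: COMPATIBLE []; forward: COMPATIBLE []

each type pair in Device: writer, then reader
backward analysis of Device with v2 as reader and v1 as writer:
  int32 -> int32, writer optional: quantity aligns to attempts
  float64 -> float64, writer required: height aligns to height
  name has no writer counterpart
  int64 -> int64, writer required: retries aligns to seq
  float32 -> float32, writer required: price aligns to price
  string -> string, writer required: label aligns to label
  writer field zip has no reader counterpart
  => backward verdict for Device: COMPATIBLE, no violations
forward analysis of Device with v1 as reader and v2 as writer:
  zip has no writer counterpart
  int32 -> int32, writer optional: attempts aligns to quantity
  float64 -> float64, writer required: height aligns to height
  int64 -> int64, writer required: seq aligns to retries
  float32 -> float32, writer required: price aligns to price
  string -> string, writer required: label aligns to label
  writer field name has no reader counterpart
  => forward verdict for Device: COMPATIBLE, no violations


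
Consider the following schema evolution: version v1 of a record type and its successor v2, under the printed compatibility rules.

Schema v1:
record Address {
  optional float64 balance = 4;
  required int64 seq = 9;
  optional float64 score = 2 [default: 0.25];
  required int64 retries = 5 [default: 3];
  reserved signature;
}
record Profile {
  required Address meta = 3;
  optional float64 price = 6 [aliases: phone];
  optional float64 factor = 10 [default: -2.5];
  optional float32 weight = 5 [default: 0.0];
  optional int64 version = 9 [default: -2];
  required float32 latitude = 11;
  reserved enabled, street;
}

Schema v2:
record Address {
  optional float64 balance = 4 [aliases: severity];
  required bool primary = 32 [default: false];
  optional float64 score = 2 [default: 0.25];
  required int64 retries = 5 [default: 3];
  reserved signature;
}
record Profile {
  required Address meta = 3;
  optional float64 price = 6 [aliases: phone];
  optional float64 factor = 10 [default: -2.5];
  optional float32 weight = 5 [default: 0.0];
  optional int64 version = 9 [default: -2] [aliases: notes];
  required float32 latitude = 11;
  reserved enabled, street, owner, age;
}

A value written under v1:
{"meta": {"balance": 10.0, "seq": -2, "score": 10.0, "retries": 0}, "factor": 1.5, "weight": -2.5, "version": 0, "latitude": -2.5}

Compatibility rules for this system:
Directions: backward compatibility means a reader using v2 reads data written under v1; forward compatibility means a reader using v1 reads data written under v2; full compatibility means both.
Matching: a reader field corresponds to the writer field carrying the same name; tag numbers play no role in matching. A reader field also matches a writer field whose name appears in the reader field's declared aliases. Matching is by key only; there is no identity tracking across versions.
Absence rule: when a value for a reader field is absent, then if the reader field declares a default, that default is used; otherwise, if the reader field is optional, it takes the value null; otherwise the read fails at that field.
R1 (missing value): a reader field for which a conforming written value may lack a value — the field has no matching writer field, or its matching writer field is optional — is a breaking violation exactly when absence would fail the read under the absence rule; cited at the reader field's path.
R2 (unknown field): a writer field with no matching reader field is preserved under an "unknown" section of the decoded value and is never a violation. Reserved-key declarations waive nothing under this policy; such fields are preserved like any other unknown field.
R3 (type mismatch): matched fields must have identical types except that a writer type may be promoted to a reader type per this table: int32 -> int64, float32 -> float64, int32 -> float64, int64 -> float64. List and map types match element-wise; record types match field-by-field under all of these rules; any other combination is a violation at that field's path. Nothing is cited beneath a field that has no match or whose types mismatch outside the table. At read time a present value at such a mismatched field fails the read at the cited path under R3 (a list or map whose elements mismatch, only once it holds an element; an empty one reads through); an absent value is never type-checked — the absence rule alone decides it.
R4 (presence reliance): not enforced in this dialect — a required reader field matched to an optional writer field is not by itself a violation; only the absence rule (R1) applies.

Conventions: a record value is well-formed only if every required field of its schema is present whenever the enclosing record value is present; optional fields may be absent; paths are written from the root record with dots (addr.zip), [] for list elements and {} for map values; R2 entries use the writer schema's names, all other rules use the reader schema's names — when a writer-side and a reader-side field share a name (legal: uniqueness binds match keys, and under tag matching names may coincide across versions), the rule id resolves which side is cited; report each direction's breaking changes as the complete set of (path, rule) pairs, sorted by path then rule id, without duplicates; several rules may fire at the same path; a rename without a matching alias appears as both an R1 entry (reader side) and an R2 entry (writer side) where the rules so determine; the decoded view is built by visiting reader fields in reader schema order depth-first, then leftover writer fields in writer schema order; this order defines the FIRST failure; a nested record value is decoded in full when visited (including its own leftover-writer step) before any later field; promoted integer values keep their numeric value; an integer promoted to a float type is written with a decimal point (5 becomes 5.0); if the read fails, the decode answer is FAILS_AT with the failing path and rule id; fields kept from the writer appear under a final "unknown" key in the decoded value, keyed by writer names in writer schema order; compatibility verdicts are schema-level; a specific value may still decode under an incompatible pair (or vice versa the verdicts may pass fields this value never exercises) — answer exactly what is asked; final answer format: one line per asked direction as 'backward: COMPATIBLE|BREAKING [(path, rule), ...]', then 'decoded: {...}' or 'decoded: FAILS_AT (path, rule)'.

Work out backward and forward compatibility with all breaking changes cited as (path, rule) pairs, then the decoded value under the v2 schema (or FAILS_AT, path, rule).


each type pair in Profile: writer, then reader
checking backward for Profile: reader v2 against writer v1:
  Address -> Address, writer required: meta aligns to meta
  float64 -> float64, writer optional: price aligns to price
  float64 -> float64, writer optional: factor aligns to factor
  float32 -> float32, writer optional: weight aligns to weight
  int64 -> int64, writer optional: version aligns to version
  float32 -> float32, writer required: latitude aligns to latitude
  float64 -> float64, writer optional: meta.balance aligns to meta.balance
  meta.primary: no writer match
  float64 -> float64, writer optional: meta.score aligns to meta.score
  int64 -> int64, writer required: meta.retries aligns to meta.retries
  leftover writer field: meta.seq
  => no violations; backward on Profile: COMPATIBLE
checking forward for Profile: reader v1 against writer v2:
  Address -> Address, writer required: meta aligns to meta
  float64 -> float64, writer optional: price aligns to price
  float64 -> float64, writer optional: factor aligns to factor
  float32 -> float32, writer optional: weight aligns to weight
  int64 -> int64, writer optional: version aligns to version
  float32 -> float32, writer required: latitude aligns to latitude
  float64 -> float64, writer optional: meta.balance aligns to meta.balance
  meta.seq: no writer match
  float64 -> float64, writer optional: meta.score aligns to meta.score
  int64 -> int64, writer required: meta.retries aligns to meta.retries
  leftover writer field: meta.primary
  R1 fires at meta.seq
  forward on Profile therefore BREAKING (1)
migrating the Profile value to v2:
  meta.balance := 10.0
  meta.primary := false (absent -> default)
  meta.score := 10.0
  meta.retries := 0
  writer meta.seq: kept under "unknown"
  price := null (absent, optional -> null)
  factor := 1.5
  weight := -2.5
  version := 0
  latitude := -2.5
  => decoded: {"meta": {"balance": 10.0, "primary": false, "score": 10.0, "retries": 0, "unknown": {"seq": -2}}, "price": null, "factor": 1.5, "weight": -2.5, "version": 0, "latitude": -2.5}

backward: COMPATIBLE []; forward: BREAKING [(meta.seq, R1)]; decoded: {"meta": {"balance": 10.0, "primary": false, "score": 10.0, "retries": 0, "unknown": {"seq": -2}}, "price": null, "factor": 1.5, "weight": -2.5, "version": 0, "latitude": -2.5}
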